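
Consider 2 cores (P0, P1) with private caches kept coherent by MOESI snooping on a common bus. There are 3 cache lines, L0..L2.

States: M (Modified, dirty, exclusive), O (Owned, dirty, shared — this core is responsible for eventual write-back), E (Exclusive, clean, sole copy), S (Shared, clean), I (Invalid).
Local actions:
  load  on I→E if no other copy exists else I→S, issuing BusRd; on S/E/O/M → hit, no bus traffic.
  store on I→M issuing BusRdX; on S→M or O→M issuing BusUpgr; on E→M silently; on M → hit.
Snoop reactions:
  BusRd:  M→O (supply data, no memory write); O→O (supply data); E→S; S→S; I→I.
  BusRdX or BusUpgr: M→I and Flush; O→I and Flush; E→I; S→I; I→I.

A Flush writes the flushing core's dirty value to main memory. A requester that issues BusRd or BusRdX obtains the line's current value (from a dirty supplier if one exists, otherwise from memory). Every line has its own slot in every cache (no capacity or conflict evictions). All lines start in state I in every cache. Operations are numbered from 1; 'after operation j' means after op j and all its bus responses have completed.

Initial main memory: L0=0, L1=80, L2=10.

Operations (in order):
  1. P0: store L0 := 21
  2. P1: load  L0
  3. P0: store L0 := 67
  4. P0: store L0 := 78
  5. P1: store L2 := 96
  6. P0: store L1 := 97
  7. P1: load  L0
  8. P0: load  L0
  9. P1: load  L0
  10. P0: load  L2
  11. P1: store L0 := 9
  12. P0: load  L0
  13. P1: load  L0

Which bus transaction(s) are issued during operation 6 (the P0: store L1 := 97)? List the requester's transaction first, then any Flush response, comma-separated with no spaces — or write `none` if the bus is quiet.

  op1 P0: store L0 := 21 → M/I on L0; bus BusRdX; mem=0
  op2 P1: load  L0 → O/S on L0; bus BusRd; mem=0
  op3 P0: store L0 := 67 → M/I on L0; bus BusUpgr; mem=0
  op4 P0: store L0 := 78 → M/I on L0; bus (none); mem=0
  op5 P1: store L2 := 96 → I/M on L2; bus BusRdX; mem=10
  op6 P0: store L1 := 97 → M/I on L1; bus BusRdX; mem=80
  op7 P1: load  L0 → O/S on L0; bus BusRd; mem=0
  op8 P0: load  L0 → O/S on L0; bus (none); mem=0
  op9 P1: load  L0 → O/S on L0; bus (none); mem=0
  op10 P0: load  L2 → S/O on L2; bus BusRd; mem=10
  op11 P1: store L0 := 9 → I/M on L0; bus BusUpgr Flush; mem=78
  op12 P0: load  L0 → S/O on L0; bus BusRd; mem=78
  op13 P1: load  L0 → S/O on L0; bus (none); mem=78

bus = BusRdX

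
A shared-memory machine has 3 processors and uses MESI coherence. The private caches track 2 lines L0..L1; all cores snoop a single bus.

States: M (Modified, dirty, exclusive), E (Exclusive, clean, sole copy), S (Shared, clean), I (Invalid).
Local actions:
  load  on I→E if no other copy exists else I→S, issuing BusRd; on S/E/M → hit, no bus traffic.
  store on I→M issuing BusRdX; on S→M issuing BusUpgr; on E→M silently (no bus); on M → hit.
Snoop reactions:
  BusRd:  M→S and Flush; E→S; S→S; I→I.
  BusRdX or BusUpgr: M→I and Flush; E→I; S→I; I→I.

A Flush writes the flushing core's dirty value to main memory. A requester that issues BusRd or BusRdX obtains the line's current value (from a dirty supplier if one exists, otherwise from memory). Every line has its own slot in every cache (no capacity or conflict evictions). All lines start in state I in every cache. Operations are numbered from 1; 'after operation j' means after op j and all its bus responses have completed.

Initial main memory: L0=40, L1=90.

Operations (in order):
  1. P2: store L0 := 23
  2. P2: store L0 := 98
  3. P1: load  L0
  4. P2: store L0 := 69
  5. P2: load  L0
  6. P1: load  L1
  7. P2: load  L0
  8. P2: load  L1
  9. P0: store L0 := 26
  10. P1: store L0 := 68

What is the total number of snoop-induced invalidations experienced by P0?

invalidations = 1

step 1: P2: store L0 := 23  ⟶  IIM  (L0)  txn=BusRdX  M[L0]=40
step 2: P2: store L0 := 98  ⟶  IIM  (L0)  txn=∅  M[L0]=40
step 3: P1: load  L0  ⟶  ISS  (L0)  txn=BusRd+Flush  M[L0]=98
step 4: P2: store L0 := 69  ⟶  IIM  (L0)  txn=BusUpgr  M[L0]=98
step 5: P2: load  L0  ⟶  IIM  (L0)  txn=∅  M[L0]=98
step 6: P1: load  L1  ⟶  IEI  (L1)  txn=BusRd  M[L1]=90
step 7: P2: load  L0  ⟶  IIM  (L0)  txn=∅  M[L0]=98
step 8: P2: load  L1  ⟶  ISS  (L1)  txn=BusRd  M[L1]=90
step 9: P0: store L0 := 26  ⟶  MII  (L0)  txn=BusRdX+Flush  M[L0]=69
step 10: P1: store L0 := 68  ⟶  IMI  (L0)  txn=BusRdX+Flush  M[L0]=26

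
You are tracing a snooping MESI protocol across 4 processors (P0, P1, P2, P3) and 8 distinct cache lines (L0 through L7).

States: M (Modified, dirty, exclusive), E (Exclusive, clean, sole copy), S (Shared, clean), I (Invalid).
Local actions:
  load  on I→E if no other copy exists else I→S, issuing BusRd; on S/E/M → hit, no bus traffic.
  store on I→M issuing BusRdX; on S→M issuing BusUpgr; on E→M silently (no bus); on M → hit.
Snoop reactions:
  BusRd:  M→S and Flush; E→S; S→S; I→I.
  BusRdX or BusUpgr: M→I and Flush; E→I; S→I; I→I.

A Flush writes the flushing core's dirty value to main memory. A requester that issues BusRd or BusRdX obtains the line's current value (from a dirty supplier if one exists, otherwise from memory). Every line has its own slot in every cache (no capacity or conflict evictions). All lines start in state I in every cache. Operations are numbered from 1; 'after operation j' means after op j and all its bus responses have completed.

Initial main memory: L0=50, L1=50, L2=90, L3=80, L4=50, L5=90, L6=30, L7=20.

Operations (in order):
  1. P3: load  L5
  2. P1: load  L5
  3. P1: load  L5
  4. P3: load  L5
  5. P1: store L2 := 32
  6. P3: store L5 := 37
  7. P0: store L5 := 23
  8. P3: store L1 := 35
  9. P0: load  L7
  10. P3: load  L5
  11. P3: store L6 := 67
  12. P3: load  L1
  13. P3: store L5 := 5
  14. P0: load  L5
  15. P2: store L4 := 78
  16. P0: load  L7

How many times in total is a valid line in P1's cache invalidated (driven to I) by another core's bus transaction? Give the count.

  op1 P3: load  L5 → I/I/I/E on L5; bus BusRd; mem=90
  op2 P1: load  L5 → I/S/I/S on L5; bus BusRd; mem=90
  op3 P1: load  L5 → I/S/I/S on L5; bus (none); mem=90
  op4 P3: load  L5 → I/S/I/S on L5; bus (none); mem=90
  op5 P1: store L2 := 32 → I/M/I/I on L2; bus BusRdX; mem=90
  op6 P3: store L5 := 37 → I/I/I/M on L5; bus BusUpgr; mem=90
  op7 P0: store L5 := 23 → M/I/I/I on L5; bus BusRdX Flush; mem=37
  op8 P3: store L1 := 35 → I/I/I/M on L1; bus BusRdX; mem=50
  op9 P0: load  L7 → E/I/I/I on L7; bus BusRd; mem=20
  op10 P3: load  L5 → S/I/I/S on L5; bus BusRd Flush; mem=23
  op11 P3: store L6 := 67 → I/I/I/M on L6; bus BusRdX; mem=30
  op12 P3: load  L1 → I/I/I/M on L1; bus (none); mem=50
  op13 P3: store L5 := 5 → I/I/I/M on L5; bus BusUpgr; mem=23
  op14 P0: load  L5 → S/I/I/S on L5; bus BusRd Flush; mem=5
  op15 P2: store L4 := 78 → I/I/M/I on L4; bus BusRdX; mem=50
  op16 P0: load  L7 → E/I/I/I on L7; bus (none); mem=20

invalidations = 1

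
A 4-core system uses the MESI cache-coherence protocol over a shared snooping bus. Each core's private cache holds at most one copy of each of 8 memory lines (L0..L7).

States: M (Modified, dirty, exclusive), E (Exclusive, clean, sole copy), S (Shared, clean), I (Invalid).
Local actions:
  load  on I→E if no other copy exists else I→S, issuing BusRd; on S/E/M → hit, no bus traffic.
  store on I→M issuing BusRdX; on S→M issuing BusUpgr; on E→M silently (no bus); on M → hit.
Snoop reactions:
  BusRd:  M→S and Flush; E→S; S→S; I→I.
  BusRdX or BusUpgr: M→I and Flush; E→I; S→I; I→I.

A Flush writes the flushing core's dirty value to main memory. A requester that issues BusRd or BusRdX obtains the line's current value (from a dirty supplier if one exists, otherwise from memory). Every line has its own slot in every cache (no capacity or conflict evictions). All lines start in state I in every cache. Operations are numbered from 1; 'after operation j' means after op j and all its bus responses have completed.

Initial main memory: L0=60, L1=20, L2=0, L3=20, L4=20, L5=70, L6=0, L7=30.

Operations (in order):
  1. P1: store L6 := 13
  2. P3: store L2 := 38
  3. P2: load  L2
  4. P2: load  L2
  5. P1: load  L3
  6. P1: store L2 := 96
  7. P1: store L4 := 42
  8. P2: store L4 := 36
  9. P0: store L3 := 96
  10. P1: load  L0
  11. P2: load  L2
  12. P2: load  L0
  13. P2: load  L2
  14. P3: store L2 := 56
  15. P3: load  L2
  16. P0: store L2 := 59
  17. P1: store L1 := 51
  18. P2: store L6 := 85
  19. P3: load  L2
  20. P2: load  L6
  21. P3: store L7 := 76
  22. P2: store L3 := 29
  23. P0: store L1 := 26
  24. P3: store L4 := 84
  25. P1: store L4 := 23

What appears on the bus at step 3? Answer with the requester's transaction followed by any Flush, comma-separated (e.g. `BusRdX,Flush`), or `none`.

[1] P1: store L6 := 13 | P0:I, P1:M(13), P2:I, P3:I | bus: BusRdX
[2] P3: store L2 := 38 | P0:I, P1:I, P2:I, P3:M(38) | bus: BusRdX
[3] P2: load  L2 | P0:I, P1:I, P2:S(38), P3:S(38) | bus: BusRd,Flush
[4] P2: load  L2 | P0:I, P1:I, P2:S(38), P3:S(38) | bus: none
[5] P1: load  L3 | P0:I, P1:E(20), P2:I, P3:I | bus: BusRd
[6] P1: store L2 := 96 | P0:I, P1:M(96), P2:I, P3:I | bus: BusRdX
[7] P1: store L4 := 42 | P0:I, P1:M(42), P2:I, P3:I | bus: BusRdX
[8] P2: store L4 := 36 | P0:I, P1:I, P2:M(36), P3:I | bus: BusRdX,Flush
[9] P0: store L3 := 96 | P0:M(96), P1:I, P2:I, P3:I | bus: BusRdX
[10] P1: load  L0 | P0:I, P1:E(60), P2:I, P3:I | bus: BusRd
[11] P2: load  L2 | P0:I, P1:S(96), P2:S(96), P3:I | bus: BusRd,Flush
[12] P2: load  L0 | P0:I, P1:S(60), P2:S(60), P3:I | bus: BusRd
[13] P2: load  L2 | P0:I, P1:S(96), P2:S(96), P3:I | bus: none
[14] P3: store L2 := 56 | P0:I, P1:I, P2:I, P3:M(56) | bus: BusRdX
[15] P3: load  L2 | P0:I, P1:I, P2:I, P3:M(56) | bus: none
[16] P0: store L2 := 59 | P0:M(59), P1:I, P2:I, P3:I | bus: BusRdX,Flush
[17] P1: store L1 := 51 | P0:I, P1:M(51), P2:I, P3:I | bus: BusRdX
[18] P2: store L6 := 85 | P0:I, P1:I, P2:M(85), P3:I | bus: BusRdX,Flush
[19] P3: load  L2 | P0:S(59), P1:I, P2:I, P3:S(59) | bus: BusRd,Flush
[20] P2: load  L6 | P0:I, P1:I, P2:M(85), P3:I | bus: none
[21] P3: store L7 := 76 | P0:I, P1:I, P2:I, P3:M(76) | bus: BusRdX
[22] P2: store L3 := 29 | P0:I, P1:I, P2:M(29), P3:I | bus: BusRdX,Flush
[23] P0: store L1 := 26 | P0:M(26), P1:I, P2:I, P3:I | bus: BusRdX,Flush
[24] P3: store L4 := 84 | P0:I, P1:I, P2:I, P3:M(84) | bus: BusRdX,Flush
[25] P1: store L4 := 23 | P0:I, P1:M(23), P2:I, P3:I | bus: BusRdX,Flush

bus = BusRd,Flush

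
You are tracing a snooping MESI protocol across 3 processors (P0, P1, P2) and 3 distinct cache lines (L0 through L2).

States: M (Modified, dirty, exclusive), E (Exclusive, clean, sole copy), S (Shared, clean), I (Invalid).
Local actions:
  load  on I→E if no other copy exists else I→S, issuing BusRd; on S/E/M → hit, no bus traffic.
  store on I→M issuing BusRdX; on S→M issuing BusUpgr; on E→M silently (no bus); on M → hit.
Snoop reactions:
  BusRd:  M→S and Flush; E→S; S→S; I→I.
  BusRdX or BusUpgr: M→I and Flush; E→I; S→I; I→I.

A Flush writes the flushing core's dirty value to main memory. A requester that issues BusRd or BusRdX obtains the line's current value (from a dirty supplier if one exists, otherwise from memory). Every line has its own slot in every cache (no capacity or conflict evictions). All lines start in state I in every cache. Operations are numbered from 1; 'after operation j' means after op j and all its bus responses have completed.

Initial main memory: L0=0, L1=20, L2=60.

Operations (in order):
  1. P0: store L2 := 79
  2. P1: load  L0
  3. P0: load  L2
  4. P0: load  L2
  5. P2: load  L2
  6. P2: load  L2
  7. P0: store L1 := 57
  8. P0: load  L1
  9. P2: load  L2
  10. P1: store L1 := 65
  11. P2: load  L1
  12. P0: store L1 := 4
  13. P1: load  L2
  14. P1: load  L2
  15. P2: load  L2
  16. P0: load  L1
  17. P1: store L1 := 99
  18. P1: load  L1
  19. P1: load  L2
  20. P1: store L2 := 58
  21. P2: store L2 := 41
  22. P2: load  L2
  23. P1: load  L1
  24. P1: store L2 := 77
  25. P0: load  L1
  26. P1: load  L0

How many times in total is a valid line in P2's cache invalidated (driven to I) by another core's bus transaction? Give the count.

  op1 P0: store L2 := 79 → M/I/I on L2; bus BusRdX; mem=60
  op2 P1: load  L0 → I/E/I on L0; bus BusRd; mem=0
  op3 P0: load  L2 → M/I/I on L2; bus (none); mem=60
  op4 P0: load  L2 → M/I/I on L2; bus (none); mem=60
  op5 P2: load  L2 → S/I/S on L2; bus BusRd Flush; mem=79
  op6 P2: load  L2 → S/I/S on L2; bus (none); mem=79
  op7 P0: store L1 := 57 → M/I/I on L1; bus BusRdX; mem=20
  op8 P0: load  L1 → M/I/I on L1; bus (none); mem=20
  op9 P2: load  L2 → S/I/S on L2; bus (none); mem=79
  op10 P1: store L1 := 65 → I/M/I on L1; bus BusRdX Flush; mem=57
  op11 P2: load  L1 → I/S/S on L1; bus BusRd Flush; mem=65
  op12 P0: store L1 := 4 → M/I/I on L1; bus BusRdX; mem=65
  op13 P1: load  L2 → S/S/S on L2; bus BusRd; mem=79
  op14 P1: load  L2 → S/S/S on L2; bus (none); mem=79
  op15 P2: load  L2 → S/S/S on L2; bus (none); mem=79
  op16 P0: load  L1 → M/I/I on L1; bus (none); mem=65
  op17 P1: store L1 := 99 → I/M/I on L1; bus BusRdX Flush; mem=4
  op18 P1: load  L1 → I/M/I on L1; bus (none); mem=4
  op19 P1: load  L2 → S/S/S on L2; bus (none); mem=79
  op20 P1: store L2 := 58 → I/M/I on L2; bus BusUpgr; mem=79
  op21 P2: store L2 := 41 → I/I/M on L2; bus BusRdX Flush; mem=58
  op22 P2: load  L2 → I/I/M on L2; bus (none); mem=58
  op23 P1: load  L1 → I/M/I on L1; bus (none); mem=4
  op24 P1: store L2 := 77 → I/M/I on L2; bus BusRdX Flush; mem=41
  op25 P0: load  L1 → S/S/I on L1; bus BusRd Flush; mem=99
  op26 P1: load  L0 → I/E/I on L0; bus (none); mem=0

invalidations = 3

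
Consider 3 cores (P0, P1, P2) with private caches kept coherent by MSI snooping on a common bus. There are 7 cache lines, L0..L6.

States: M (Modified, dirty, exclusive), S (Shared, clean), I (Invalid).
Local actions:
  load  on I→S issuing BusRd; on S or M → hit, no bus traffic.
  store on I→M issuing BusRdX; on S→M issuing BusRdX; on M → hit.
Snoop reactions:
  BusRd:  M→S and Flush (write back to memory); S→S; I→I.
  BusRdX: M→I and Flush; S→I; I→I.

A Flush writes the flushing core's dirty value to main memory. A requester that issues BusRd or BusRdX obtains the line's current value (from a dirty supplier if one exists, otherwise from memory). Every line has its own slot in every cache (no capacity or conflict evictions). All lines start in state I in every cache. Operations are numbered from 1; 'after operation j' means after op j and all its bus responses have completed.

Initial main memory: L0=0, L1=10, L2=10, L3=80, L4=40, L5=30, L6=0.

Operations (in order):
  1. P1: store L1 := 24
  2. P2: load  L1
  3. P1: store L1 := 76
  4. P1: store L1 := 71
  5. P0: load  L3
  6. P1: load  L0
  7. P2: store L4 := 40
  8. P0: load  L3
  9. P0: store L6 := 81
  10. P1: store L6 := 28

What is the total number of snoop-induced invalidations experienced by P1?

invalidations = 0

[1] P1: store L1 := 24 | P0:I, P1:M(24), P2:I | bus: BusRdX
[2] P2: load  L1 | P0:I, P1:S(24), P2:S(24) | bus: BusRd,Flush
[3] P1: store L1 := 76 | P0:I, P1:M(76), P2:I | bus: BusRdX
[4] P1: store L1 := 71 | P0:I, P1:M(71), P2:I | bus: none
[5] P0: load  L3 | P0:S(80), P1:I, P2:I | bus: BusRd
[6] P1: load  L0 | P0:I, P1:S(0), P2:I | bus: BusRd
[7] P2: store L4 := 40 | P0:I, P1:I, P2:M(40) | bus: BusRdX
[8] P0: load  L3 | P0:S(80), P1:I, P2:I | bus: none
[9] P0: store L6 := 81 | P0:M(81), P1:I, P2:I | bus: BusRdX
[10] P1: store L6 := 28 | P0:I, P1:M(28), P2:I | bus: BusRdX,Flush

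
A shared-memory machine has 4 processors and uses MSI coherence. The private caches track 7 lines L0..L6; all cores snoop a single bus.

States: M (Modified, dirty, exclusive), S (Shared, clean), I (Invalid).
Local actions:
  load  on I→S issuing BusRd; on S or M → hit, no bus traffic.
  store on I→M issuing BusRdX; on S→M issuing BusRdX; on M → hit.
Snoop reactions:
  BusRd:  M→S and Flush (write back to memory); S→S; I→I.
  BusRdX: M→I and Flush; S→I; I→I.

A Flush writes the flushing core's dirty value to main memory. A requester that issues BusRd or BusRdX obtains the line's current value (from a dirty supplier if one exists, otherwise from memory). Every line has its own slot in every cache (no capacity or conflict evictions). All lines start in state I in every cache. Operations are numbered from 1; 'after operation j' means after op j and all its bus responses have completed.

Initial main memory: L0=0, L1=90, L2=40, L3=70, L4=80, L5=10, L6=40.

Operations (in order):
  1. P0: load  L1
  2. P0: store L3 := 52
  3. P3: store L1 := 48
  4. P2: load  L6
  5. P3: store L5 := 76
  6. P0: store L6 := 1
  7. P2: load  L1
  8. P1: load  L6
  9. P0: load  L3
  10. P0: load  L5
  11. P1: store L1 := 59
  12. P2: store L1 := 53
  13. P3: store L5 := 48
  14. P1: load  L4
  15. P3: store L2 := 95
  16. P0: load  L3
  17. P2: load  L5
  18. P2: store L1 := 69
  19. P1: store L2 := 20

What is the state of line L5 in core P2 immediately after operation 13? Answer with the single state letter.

state = I

1. P0: load  L1  bus=[BusRd]  L1: P0=S P1=I P2=I P3=I  mem[L1]=90
2. P0: store L3 := 52  bus=[BusRdX]  L3: P0=M P1=I P2=I P3=I  mem[L3]=70
3. P3: store L1 := 48  bus=[BusRdX]  L1: P0=I P1=I P2=I P3=M  mem[L1]=90
4. P2: load  L6  bus=[BusRd]  L6: P0=I P1=I P2=S P3=I  mem[L6]=40
5. P3: store L5 := 76  bus=[BusRdX]  L5: P0=I P1=I P2=I P3=M  mem[L5]=10
6. P0: store L6 := 1  bus=[BusRdX]  L6: P0=M P1=I P2=I P3=I  mem[L6]=40
7. P2: load  L1  bus=[BusRd,Flush]  L1: P0=I P1=I P2=S P3=S  mem[L1]=48
8. P1: load  L6  bus=[BusRd,Flush]  L6: P0=S P1=S P2=I P3=I  mem[L6]=1
9. P0: load  L3  bus=[-]  L3: P0=M P1=I P2=I P3=I  mem[L3]=70
10. P0: load  L5  bus=[BusRd,Flush]  L5: P0=S P1=I P2=I P3=S  mem[L5]=76
11. P1: store L1 := 59  bus=[BusRdX]  L1: P0=I P1=M P2=I P3=I  mem[L1]=48
12. P2: store L1 := 53  bus=[BusRdX,Flush]  L1: P0=I P1=I P2=M P3=I  mem[L1]=59
13. P3: store L5 := 48  bus=[BusRdX]  L5: P0=I P1=I P2=I P3=M  mem[L5]=76
14. P1: load  L4  bus=[BusRd]  L4: P0=I P1=S P2=I P3=I  mem[L4]=80
15. P3: store L2 := 95  bus=[BusRdX]  L2: P0=I P1=I P2=I P3=M  mem[L2]=40
16. P0: load  L3  bus=[-]  L3: P0=M P1=I P2=I P3=I  mem[L3]=70
17. P2: load  L5  bus=[BusRd,Flush]  L5: P0=I P1=I P2=S P3=S  mem[L5]=48
18. P2: store L1 := 69  bus=[-]  L1: P0=I P1=I P2=M P3=I  mem[L1]=59
19. P1: store L2 := 20  bus=[BusRdX,Flush]  L2: P0=I P1=M P2=I P3=I  mem[L2]=95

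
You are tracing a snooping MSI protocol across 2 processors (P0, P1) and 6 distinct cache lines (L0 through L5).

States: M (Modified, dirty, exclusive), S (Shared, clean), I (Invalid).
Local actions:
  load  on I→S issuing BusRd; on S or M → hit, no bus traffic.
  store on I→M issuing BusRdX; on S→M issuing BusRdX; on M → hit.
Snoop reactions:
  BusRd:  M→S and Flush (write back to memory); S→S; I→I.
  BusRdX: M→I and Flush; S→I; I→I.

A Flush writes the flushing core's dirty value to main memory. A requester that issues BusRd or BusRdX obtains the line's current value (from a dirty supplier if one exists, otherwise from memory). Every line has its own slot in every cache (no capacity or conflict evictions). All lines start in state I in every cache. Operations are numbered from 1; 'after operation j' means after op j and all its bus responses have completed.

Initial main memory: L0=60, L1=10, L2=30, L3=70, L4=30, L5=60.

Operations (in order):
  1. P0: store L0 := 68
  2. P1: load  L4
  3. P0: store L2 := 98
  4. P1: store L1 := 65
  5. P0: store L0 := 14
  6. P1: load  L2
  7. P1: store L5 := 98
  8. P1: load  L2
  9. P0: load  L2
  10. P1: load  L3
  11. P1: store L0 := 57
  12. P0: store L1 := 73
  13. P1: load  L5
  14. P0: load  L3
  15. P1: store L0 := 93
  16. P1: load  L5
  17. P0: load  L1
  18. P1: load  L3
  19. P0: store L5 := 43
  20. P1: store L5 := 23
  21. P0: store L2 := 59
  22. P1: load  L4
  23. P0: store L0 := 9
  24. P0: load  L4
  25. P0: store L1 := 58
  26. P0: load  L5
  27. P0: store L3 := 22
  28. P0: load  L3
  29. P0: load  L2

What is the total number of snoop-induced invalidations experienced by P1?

step 1: P0: store L0 := 68  ⟶  MI  (L0)  txn=BusRdX  M[L0]=60
step 2: P1: load  L4  ⟶  IS  (L4)  txn=BusRd  M[L4]=30
step 3: P0: store L2 := 98  ⟶  MI  (L2)  txn=BusRdX  M[L2]=30
step 4: P1: store L1 := 65  ⟶  IM  (L1)  txn=BusRdX  M[L1]=10
step 5: P0: store L0 := 14  ⟶  MI  (L0)  txn=∅  M[L0]=60
step 6: P1: load  L2  ⟶  SS  (L2)  txn=BusRd+Flush  M[L2]=98
step 7: P1: store L5 := 98  ⟶  IM  (L5)  txn=BusRdX  M[L5]=60
step 8: P1: load  L2  ⟶  SS  (L2)  txn=∅  M[L2]=98
step 9: P0: load  L2  ⟶  SS  (L2)  txn=∅  M[L2]=98
step 10: P1: load  L3  ⟶  IS  (L3)  txn=BusRd  M[L3]=70
step 11: P1: store L0 := 57  ⟶  IM  (L0)  txn=BusRdX+Flush  M[L0]=14
step 12: P0: store L1 := 73  ⟶  MI  (L1)  txn=BusRdX+Flush  M[L1]=65
step 13: P1: load  L5  ⟶  IM  (L5)  txn=∅  M[L5]=60
step 14: P0: load  L3  ⟶  SS  (L3)  txn=BusRd  M[L3]=70
step 15: P1: store L0 := 93  ⟶  IM  (L0)  txn=∅  M[L0]=14
step 16: P1: load  L5  ⟶  IM  (L5)  txn=∅  M[L5]=60
step 17: P0: load  L1  ⟶  MI  (L1)  txn=∅  M[L1]=65
step 18: P1: load  L3  ⟶  SS  (L3)  txn=∅  M[L3]=70
step 19: P0: store L5 := 43  ⟶  MI  (L5)  txn=BusRdX+Flush  M[L5]=98
step 20: P1: store L5 := 23  ⟶  IM  (L5)  txn=BusRdX+Flush  M[L5]=43
step 21: P0: store L2 := 59  ⟶  MI  (L2)  txn=BusRdX  M[L2]=98
step 22: P1: load  L4  ⟶  IS  (L4)  txn=∅  M[L4]=30
step 23: P0: store L0 := 9  ⟶  MI  (L0)  txn=BusRdX+Flush  M[L0]=93
step 24: P0: load  L4  ⟶  SS  (L4)  txn=BusRd  M[L4]=30
step 25: P0: store L1 := 58  ⟶  MI  (L1)  txn=∅  M[L1]=65
step 26: P0: load  L5  ⟶  SS  (L5)  txn=BusRd+Flush  M[L5]=23
step 27: P0: store L3 := 22  ⟶  MI  (L3)  txn=BusRdX  M[L3]=70
step 28: P0: load  L3  ⟶  MI  (L3)  txn=∅  M[L3]=70
step 29: P0: load  L2  ⟶  MI  (L2)  txn=∅  M[L2]=98

invalidations = 5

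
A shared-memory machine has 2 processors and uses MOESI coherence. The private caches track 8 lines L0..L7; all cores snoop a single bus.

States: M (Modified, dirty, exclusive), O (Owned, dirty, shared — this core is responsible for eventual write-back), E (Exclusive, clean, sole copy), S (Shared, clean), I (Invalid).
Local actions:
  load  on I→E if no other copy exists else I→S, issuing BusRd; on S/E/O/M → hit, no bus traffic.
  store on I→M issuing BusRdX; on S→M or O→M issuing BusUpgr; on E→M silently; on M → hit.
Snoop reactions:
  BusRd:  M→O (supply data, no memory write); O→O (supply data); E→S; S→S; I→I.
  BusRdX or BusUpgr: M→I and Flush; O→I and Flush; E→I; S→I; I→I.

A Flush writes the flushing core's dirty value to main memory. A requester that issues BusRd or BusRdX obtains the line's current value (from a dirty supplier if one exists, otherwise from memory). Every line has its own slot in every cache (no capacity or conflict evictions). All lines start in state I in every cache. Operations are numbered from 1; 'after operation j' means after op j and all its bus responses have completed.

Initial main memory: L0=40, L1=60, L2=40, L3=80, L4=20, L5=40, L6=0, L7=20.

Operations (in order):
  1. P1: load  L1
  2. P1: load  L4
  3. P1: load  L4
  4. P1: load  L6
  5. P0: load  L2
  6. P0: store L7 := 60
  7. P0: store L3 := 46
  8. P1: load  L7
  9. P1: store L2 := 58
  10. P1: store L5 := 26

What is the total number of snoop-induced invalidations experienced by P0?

invalidations = 1

  op1 P1: load  L1 → I/E on L1; bus BusRd; mem=60
  op2 P1: load  L4 → I/E on L4; bus BusRd; mem=20
  op3 P1: load  L4 → I/E on L4; bus (none); mem=20
  op4 P1: load  L6 → I/E on L6; bus BusRd; mem=0
  op5 P0: load  L2 → E/I on L2; bus BusRd; mem=40
  op6 P0: store L7 := 60 → M/I on L7; bus BusRdX; mem=20
  op7 P0: store L3 := 46 → M/I on L3; bus BusRdX; mem=80
  op8 P1: load  L7 → O/S on L7; bus BusRd; mem=20
  op9 P1: store L2 := 58 → I/M on L2; bus BusRdX; mem=40
  op10 P1: store L5 := 26 → I/M on L5; bus BusRdX; mem=40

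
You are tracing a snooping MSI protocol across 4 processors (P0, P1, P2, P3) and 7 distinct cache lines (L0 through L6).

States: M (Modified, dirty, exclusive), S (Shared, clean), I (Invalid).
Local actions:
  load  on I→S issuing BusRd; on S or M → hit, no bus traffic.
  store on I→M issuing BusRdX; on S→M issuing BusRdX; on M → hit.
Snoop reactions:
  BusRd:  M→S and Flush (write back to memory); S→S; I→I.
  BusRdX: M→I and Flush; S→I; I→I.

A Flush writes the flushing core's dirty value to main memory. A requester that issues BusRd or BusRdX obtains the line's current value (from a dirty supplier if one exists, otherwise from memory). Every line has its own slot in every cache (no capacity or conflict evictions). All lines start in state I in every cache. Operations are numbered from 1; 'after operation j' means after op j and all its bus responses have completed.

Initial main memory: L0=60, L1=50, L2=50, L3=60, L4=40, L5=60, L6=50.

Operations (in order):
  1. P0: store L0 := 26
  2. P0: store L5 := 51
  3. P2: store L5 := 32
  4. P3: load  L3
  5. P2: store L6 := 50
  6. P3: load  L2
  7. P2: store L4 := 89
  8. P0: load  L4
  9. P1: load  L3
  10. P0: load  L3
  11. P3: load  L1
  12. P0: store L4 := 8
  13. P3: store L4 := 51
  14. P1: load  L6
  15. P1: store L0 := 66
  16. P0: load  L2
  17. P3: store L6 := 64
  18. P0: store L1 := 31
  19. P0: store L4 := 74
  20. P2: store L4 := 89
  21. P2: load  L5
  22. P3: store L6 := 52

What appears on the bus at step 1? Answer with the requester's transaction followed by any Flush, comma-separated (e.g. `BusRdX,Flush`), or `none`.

[1] P0: store L0 := 26 | P0:M(26), P1:I, P2:I, P3:I | bus: BusRdX
[2] P0: store L5 := 51 | P0:M(51), P1:I, P2:I, P3:I | bus: BusRdX
[3] P2: store L5 := 32 | P0:I, P1:I, P2:M(32), P3:I | bus: BusRdX,Flush
[4] P3: load  L3 | P0:I, P1:I, P2:I, P3:S(60) | bus: BusRd
[5] P2: store L6 := 50 | P0:I, P1:I, P2:M(50), P3:I | bus: BusRdX
[6] P3: load  L2 | P0:I, P1:I, P2:I, P3:S(50) | bus: BusRd
[7] P2: store L4 := 89 | P0:I, P1:I, P2:M(89), P3:I | bus: BusRdX
[8] P0: load  L4 | P0:S(89), P1:I, P2:S(89), P3:I | bus: BusRd,Flush
[9] P1: load  L3 | P0:I, P1:S(60), P2:I, P3:S(60) | bus: BusRd
[10] P0: load  L3 | P0:S(60), P1:S(60), P2:I, P3:S(60) | bus: BusRd
[11] P3: load  L1 | P0:I, P1:I, P2:I, P3:S(50) | bus: BusRd
[12] P0: store L4 := 8 | P0:M(8), P1:I, P2:I, P3:I | bus: BusRdX
[13] P3: store L4 := 51 | P0:I, P1:I, P2:I, P3:M(51) | bus: BusRdX,Flush
[14] P1: load  L6 | P0:I, P1:S(50), P2:S(50), P3:I | bus: BusRd,Flush
[15] P1: store L0 := 66 | P0:I, P1:M(66), P2:I, P3:I | bus: BusRdX,Flush
[16] P0: load  L2 | P0:S(50), P1:I, P2:I, P3:S(50) | bus: BusRd
[17] P3: store L6 := 64 | P0:I, P1:I, P2:I, P3:M(64) | bus: BusRdX
[18] P0: store L1 := 31 | P0:M(31), P1:I, P2:I, P3:I | bus: BusRdX
[19] P0: store L4 := 74 | P0:M(74), P1:I, P2:I, P3:I | bus: BusRdX,Flush
[20] P2: store L4 := 89 | P0:I, P1:I, P2:M(89), P3:I | bus: BusRdX,Flush
[21] P2: load  L5 | P0:I, P1:I, P2:M(32), P3:I | bus: none
[22] P3: store L6 := 52 | P0:I, P1:I, P2:I, P3:M(52) | bus: none

bus = BusRdX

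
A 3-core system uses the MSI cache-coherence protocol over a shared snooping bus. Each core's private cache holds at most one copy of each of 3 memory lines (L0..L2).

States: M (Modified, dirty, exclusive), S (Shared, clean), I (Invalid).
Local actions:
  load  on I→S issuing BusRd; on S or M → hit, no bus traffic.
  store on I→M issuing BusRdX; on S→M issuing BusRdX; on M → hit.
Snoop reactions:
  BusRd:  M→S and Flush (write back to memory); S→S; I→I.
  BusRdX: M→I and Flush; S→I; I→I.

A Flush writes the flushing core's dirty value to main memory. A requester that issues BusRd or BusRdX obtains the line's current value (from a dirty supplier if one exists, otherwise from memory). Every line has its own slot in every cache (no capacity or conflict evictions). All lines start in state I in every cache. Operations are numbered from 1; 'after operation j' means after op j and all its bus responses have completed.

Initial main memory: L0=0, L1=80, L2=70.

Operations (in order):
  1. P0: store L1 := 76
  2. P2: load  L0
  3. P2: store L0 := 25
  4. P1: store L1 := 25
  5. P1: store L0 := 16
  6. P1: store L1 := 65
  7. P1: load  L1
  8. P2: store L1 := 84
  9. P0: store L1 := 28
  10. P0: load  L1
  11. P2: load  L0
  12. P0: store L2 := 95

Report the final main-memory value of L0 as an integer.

step 1: P0: store L1 := 76  ⟶  MII  (L1)  txn=BusRdX  M[L1]=80
step 2: P2: load  L0  ⟶  IIS  (L0)  txn=BusRd  M[L0]=0
step 3: P2: store L0 := 25  ⟶  IIM  (L0)  txn=BusRdX  M[L0]=0
step 4: P1: store L1 := 25  ⟶  IMI  (L1)  txn=BusRdX+Flush  M[L1]=76
step 5: P1: store L0 := 16  ⟶  IMI  (L0)  txn=BusRdX+Flush  M[L0]=25
step 6: P1: store L1 := 65  ⟶  IMI  (L1)  txn=∅  M[L1]=76
step 7: P1: load  L1  ⟶  IMI  (L1)  txn=∅  M[L1]=76
step 8: P2: store L1 := 84  ⟶  IIM  (L1)  txn=BusRdX+Flush  M[L1]=65
step 9: P0: store L1 := 28  ⟶  MII  (L1)  txn=BusRdX+Flush  M[L1]=84
step 10: P0: load  L1  ⟶  MII  (L1)  txn=∅  M[L1]=84
step 11: P2: load  L0  ⟶  ISS  (L0)  txn=BusRd+Flush  M[L0]=16
step 12: P0: store L2 := 95  ⟶  MII  (L2)  txn=BusRdX  M[L2]=70

memory[L0] = 16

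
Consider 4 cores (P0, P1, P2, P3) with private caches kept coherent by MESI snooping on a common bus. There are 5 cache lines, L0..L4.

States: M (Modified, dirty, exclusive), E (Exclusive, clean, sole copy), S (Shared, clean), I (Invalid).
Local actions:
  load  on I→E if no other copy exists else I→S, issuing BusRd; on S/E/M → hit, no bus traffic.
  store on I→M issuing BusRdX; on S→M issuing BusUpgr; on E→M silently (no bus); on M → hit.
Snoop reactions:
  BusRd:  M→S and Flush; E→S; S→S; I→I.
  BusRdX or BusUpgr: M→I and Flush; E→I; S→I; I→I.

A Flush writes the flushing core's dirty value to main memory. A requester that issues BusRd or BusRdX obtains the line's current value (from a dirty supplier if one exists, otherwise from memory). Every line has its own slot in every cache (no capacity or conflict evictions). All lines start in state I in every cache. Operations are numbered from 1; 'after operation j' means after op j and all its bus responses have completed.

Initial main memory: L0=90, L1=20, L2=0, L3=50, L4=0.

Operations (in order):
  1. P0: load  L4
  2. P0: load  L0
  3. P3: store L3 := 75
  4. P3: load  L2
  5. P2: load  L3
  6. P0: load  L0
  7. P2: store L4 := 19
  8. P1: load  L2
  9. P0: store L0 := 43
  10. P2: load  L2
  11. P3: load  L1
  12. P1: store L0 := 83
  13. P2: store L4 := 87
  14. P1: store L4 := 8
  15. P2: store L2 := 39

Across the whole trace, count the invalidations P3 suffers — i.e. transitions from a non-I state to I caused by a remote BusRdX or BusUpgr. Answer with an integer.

invalidations = 1

1. P0: load  L4  bus=[BusRd]  L4: P0=E P1=I P2=I P3=I  mem[L4]=0
2. P0: load  L0  bus=[BusRd]  L0: P0=E P1=I P2=I P3=I  mem[L0]=90
3. P3: store L3 := 75  bus=[BusRdX]  L3: P0=I P1=I P2=I P3=M  mem[L3]=50
4. P3: load  L2  bus=[BusRd]  L2: P0=I P1=I P2=I P3=E  mem[L2]=0
5. P2: load  L3  bus=[BusRd,Flush]  L3: P0=I P1=I P2=S P3=S  mem[L3]=75
6. P0: load  L0  bus=[-]  L0: P0=E P1=I P2=I P3=I  mem[L0]=90
7. P2: store L4 := 19  bus=[BusRdX]  L4: P0=I P1=I P2=M P3=I  mem[L4]=0
8. P1: load  L2  bus=[BusRd]  L2: P0=I P1=S P2=I P3=S  mem[L2]=0
9. P0: store L0 := 43  bus=[-]  L0: P0=M P1=I P2=I P3=I  mem[L0]=90
10. P2: load  L2  bus=[BusRd]  L2: P0=I P1=S P2=S P3=S  mem[L2]=0
11. P3: load  L1  bus=[BusRd]  L1: P0=I P1=I P2=I P3=E  mem[L1]=20
12. P1: store L0 := 83  bus=[BusRdX,Flush]  L0: P0=I P1=M P2=I P3=I  mem[L0]=43
13. P2: store L4 := 87  bus=[-]  L4: P0=I P1=I P2=M P3=I  mem[L4]=0
14. P1: store L4 := 8  bus=[BusRdX,Flush]  L4: P0=I P1=M P2=I P3=I  mem[L4]=87
15. P2: store L2 := 39  bus=[BusUpgr]  L2: P0=I P1=I P2=M P3=I  mem[L2]=0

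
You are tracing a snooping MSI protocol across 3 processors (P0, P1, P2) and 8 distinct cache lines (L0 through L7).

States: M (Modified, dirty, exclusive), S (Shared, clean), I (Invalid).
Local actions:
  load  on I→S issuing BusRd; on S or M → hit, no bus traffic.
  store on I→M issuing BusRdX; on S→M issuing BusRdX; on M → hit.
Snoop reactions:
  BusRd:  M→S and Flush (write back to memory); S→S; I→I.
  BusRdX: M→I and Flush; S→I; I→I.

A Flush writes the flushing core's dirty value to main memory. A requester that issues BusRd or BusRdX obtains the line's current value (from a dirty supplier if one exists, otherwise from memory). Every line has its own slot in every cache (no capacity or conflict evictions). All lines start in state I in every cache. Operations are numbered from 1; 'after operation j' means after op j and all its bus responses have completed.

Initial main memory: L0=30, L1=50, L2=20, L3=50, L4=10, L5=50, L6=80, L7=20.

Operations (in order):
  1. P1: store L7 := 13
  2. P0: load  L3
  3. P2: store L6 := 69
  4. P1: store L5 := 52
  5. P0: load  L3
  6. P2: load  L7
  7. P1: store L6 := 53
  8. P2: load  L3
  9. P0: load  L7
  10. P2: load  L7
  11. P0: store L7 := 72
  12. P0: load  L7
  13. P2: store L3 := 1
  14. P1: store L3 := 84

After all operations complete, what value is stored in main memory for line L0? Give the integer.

[1] P1: store L7 := 13 | P0:I, P1:M(13), P2:I | bus: BusRdX
[2] P0: load  L3 | P0:S(50), P1:I, P2:I | bus: BusRd
[3] P2: store L6 := 69 | P0:I, P1:I, P2:M(69) | bus: BusRdX
[4] P1: store L5 := 52 | P0:I, P1:M(52), P2:I | bus: BusRdX
[5] P0: load  L3 | P0:S(50), P1:I, P2:I | bus: none
[6] P2: load  L7 | P0:I, P1:S(13), P2:S(13) | bus: BusRd,Flush
[7] P1: store L6 := 53 | P0:I, P1:M(53), P2:I | bus: BusRdX,Flush
[8] P2: load  L3 | P0:S(50), P1:I, P2:S(50) | bus: BusRd
[9] P0: load  L7 | P0:S(13), P1:S(13), P2:S(13) | bus: BusRd
[10] P2: load  L7 | P0:S(13), P1:S(13), P2:S(13) | bus: none
[11] P0: store L7 := 72 | P0:M(72), P1:I, P2:I | bus: BusRdX
[12] P0: load  L7 | P0:M(72), P1:I, P2:I | bus: none
[13] P2: store L3 := 1 | P0:I, P1:I, P2:M(1) | bus: BusRdX
[14] P1: store L3 := 84 | P0:I, P1:M(84), P2:I | bus: BusRdX,Flush

memory[L0] = 30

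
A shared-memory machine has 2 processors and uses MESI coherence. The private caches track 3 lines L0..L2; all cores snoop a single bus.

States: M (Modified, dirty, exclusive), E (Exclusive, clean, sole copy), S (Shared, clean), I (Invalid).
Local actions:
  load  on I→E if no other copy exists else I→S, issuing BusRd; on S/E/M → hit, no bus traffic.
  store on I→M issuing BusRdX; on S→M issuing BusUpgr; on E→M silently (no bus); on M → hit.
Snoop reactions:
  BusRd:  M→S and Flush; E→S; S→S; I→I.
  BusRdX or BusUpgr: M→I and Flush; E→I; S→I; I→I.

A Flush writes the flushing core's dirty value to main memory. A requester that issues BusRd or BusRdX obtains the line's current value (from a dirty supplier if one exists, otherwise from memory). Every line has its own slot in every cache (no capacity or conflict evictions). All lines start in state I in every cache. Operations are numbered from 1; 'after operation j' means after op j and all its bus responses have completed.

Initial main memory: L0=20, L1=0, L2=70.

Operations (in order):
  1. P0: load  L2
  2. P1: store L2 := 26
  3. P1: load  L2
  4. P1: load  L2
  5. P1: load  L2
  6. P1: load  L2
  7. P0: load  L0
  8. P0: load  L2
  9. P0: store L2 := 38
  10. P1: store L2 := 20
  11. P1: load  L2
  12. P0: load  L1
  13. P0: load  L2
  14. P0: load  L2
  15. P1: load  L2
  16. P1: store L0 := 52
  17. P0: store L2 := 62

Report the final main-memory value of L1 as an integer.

[1] P0: load  L2 | P0:E(70), P1:I | bus: BusRd
[2] P1: store L2 := 26 | P0:I, P1:M(26) | bus: BusRdX
[3] P1: load  L2 | P0:I, P1:M(26) | bus: none
[4] P1: load  L2 | P0:I, P1:M(26) | bus: none
[5] P1: load  L2 | P0:I, P1:M(26) | bus: none
[6] P1: load  L2 | P0:I, P1:M(26) | bus: none
[7] P0: load  L0 | P0:E(20), P1:I | bus: BusRd
[8] P0: load  L2 | P0:S(26), P1:S(26) | bus: BusRd,Flush
[9] P0: store L2 := 38 | P0:M(38), P1:I | bus: BusUpgr
[10] P1: store L2 := 20 | P0:I, P1:M(20) | bus: BusRdX,Flush
[11] P1: load  L2 | P0:I, P1:M(20) | bus: none
[12] P0: load  L1 | P0:E(0), P1:I | bus: BusRd
[13] P0: load  L2 | P0:S(20), P1:S(20) | bus: BusRd,Flush
[14] P0: load  L2 | P0:S(20), P1:S(20) | bus: none
[15] P1: load  L2 | P0:S(20), P1:S(20) | bus: none
[16] P1: store L0 := 52 | P0:I, P1:M(52) | bus: BusRdX
[17] P0: store L2 := 62 | P0:M(62), P1:I | bus: BusUpgr

memory[L1] = 0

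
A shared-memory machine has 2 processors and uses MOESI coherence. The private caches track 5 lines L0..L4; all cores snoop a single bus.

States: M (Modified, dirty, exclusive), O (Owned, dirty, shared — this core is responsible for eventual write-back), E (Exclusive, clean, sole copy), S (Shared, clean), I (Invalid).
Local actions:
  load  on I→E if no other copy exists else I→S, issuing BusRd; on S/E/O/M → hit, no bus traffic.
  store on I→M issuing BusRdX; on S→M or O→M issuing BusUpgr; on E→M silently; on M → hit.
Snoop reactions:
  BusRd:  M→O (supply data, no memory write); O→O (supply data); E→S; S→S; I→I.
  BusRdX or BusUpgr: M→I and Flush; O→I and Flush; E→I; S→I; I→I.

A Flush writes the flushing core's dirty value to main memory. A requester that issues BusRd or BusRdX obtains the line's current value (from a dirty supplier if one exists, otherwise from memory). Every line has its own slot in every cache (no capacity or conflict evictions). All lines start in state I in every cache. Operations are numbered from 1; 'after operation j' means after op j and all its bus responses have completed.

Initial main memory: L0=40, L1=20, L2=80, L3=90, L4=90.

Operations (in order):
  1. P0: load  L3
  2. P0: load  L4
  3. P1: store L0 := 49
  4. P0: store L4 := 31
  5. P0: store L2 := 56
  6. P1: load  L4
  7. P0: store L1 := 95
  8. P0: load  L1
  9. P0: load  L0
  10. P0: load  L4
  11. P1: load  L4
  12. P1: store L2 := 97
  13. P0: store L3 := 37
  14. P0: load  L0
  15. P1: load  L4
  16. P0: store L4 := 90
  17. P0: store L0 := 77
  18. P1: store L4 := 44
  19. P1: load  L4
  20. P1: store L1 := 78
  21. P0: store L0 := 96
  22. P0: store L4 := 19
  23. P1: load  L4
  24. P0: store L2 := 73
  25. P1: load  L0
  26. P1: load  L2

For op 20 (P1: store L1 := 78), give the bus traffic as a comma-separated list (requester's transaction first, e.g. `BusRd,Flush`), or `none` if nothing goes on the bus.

bus = BusRdX,Flush

1. P0: load  L3  bus=[BusRd]  L3: P0=E P1=I  mem[L3]=90
2. P0: load  L4  bus=[BusRd]  L4: P0=E P1=I  mem[L4]=90
3. P1: store L0 := 49  bus=[BusRdX]  L0: P0=I P1=M  mem[L0]=40
4. P0: store L4 := 31  bus=[-]  L4: P0=M P1=I  mem[L4]=90
5. P0: store L2 := 56  bus=[BusRdX]  L2: P0=M P1=I  mem[L2]=80
6. P1: load  L4  bus=[BusRd]  L4: P0=O P1=S  mem[L4]=90
7. P0: store L1 := 95  bus=[BusRdX]  L1: P0=M P1=I  mem[L1]=20
8. P0: load  L1  bus=[-]  L1: P0=M P1=I  mem[L1]=20
9. P0: load  L0  bus=[BusRd]  L0: P0=S P1=O  mem[L0]=40
10. P0: load  L4  bus=[-]  L4: P0=O P1=S  mem[L4]=90
11. P1: load  L4  bus=[-]  L4: P0=O P1=S  mem[L4]=90
12. P1: store L2 := 97  bus=[BusRdX,Flush]  L2: P0=I P1=M  mem[L2]=56
13. P0: store L3 := 37  bus=[-]  L3: P0=M P1=I  mem[L3]=90
14. P0: load  L0  bus=[-]  L0: P0=S P1=O  mem[L0]=40
15. P1: load  L4  bus=[-]  L4: P0=O P1=S  mem[L4]=90
16. P0: store L4 := 90  bus=[BusUpgr]  L4: P0=M P1=I  mem[L4]=90
17. P0: store L0 := 77  bus=[BusUpgr,Flush]  L0: P0=M P1=I  mem[L0]=49
18. P1: store L4 := 44  bus=[BusRdX,Flush]  L4: P0=I P1=M  mem[L4]=90
19. P1: load  L4  bus=[-]  L4: P0=I P1=M  mem[L4]=90
20. P1: store L1 := 78  bus=[BusRdX,Flush]  L1: P0=I P1=M  mem[L1]=95
21. P0: store L0 := 96  bus=[-]  L0: P0=M P1=I  mem[L0]=49
22. P0: store L4 := 19  bus=[BusRdX,Flush]  L4: P0=M P1=I  mem[L4]=44
23. P1: load  L4  bus=[BusRd]  L4: P0=O P1=S  mem[L4]=44
24. P0: store L2 := 73  bus=[BusRdX,Flush]  L2: P0=M P1=I  mem[L2]=97
25. P1: load  L0  bus=[BusRd]  L0: P0=O P1=S  mem[L0]=49
26. P1: load  L2  bus=[BusRd]  L2: P0=O P1=S  mem[L2]=97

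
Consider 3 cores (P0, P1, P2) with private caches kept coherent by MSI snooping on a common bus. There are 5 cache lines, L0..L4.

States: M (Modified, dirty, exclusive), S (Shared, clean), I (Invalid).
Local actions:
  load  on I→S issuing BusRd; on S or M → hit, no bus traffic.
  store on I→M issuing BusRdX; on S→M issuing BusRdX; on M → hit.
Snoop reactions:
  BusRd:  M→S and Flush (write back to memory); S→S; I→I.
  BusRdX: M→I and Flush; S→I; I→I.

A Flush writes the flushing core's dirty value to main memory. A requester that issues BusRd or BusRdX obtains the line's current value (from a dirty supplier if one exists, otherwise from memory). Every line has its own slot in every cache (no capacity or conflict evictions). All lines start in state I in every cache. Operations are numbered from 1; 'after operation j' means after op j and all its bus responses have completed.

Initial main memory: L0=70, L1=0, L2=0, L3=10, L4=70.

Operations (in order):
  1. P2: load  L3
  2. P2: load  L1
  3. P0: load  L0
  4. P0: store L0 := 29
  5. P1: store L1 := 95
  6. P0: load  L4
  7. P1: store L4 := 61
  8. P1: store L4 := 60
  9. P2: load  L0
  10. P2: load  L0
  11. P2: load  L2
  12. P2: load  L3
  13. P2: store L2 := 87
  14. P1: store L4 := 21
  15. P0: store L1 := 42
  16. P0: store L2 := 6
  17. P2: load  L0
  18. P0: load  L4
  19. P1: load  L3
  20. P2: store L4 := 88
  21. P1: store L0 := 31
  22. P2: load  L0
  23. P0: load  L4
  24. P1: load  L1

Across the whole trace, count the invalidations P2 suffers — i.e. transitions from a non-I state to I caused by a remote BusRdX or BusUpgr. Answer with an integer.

invalidations = 3

  op1 P2: load  L3 → I/I/S on L3; bus BusRd; mem=10
  op2 P2: load  L1 → I/I/S on L1; bus BusRd; mem=0
  op3 P0: load  L0 → S/I/I on L0; bus BusRd; mem=70
  op4 P0: store L0 := 29 → M/I/I on L0; bus BusRdX; mem=70
  op5 P1: store L1 := 95 → I/M/I on L1; bus BusRdX; mem=0
  op6 P0: load  L4 → S/I/I on L4; bus BusRd; mem=70
  op7 P1: store L4 := 61 → I/M/I on L4; bus BusRdX; mem=70
  op8 P1: store L4 := 60 → I/M/I on L4; bus (none); mem=70
  op9 P2: load  L0 → S/I/S on L0; bus BusRd Flush; mem=29
  op10 P2: load  L0 → S/I/S on L0; bus (none); mem=29
  op11 P2: load  L2 → I/I/S on L2; bus BusRd; mem=0
  op12 P2: load  L3 → I/I/S on L3; bus (none); mem=10
  op13 P2: store L2 := 87 → I/I/M on L2; bus BusRdX; mem=0
  op14 P1: store L4 := 21 → I/M/I on L4; bus (none); mem=70
  op15 P0: store L1 := 42 → M/I/I on L1; bus BusRdX Flush; mem=95
  op16 P0: store L2 := 6 → M/I/I on L2; bus BusRdX Flush; mem=87
  op17 P2: load  L0 → S/I/S on L0; bus (none); mem=29
  op18 P0: load  L4 → S/S/I on L4; bus BusRd Flush; mem=21
  op19 P1: load  L3 → I/S/S on L3; bus BusRd; mem=10
  op20 P2: store L4 := 88 → I/I/M on L4; bus BusRdX; mem=21
  op21 P1: store L0 := 31 → I/M/I on L0; bus BusRdX; mem=29
  op22 P2: load  L0 → I/S/S on L0; bus BusRd Flush; mem=31
  op23 P0: load  L4 → S/I/S on L4; bus BusRd Flush; mem=88
  op24 P1: load  L1 → S/S/I on L1; bus BusRd Flush; mem=42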